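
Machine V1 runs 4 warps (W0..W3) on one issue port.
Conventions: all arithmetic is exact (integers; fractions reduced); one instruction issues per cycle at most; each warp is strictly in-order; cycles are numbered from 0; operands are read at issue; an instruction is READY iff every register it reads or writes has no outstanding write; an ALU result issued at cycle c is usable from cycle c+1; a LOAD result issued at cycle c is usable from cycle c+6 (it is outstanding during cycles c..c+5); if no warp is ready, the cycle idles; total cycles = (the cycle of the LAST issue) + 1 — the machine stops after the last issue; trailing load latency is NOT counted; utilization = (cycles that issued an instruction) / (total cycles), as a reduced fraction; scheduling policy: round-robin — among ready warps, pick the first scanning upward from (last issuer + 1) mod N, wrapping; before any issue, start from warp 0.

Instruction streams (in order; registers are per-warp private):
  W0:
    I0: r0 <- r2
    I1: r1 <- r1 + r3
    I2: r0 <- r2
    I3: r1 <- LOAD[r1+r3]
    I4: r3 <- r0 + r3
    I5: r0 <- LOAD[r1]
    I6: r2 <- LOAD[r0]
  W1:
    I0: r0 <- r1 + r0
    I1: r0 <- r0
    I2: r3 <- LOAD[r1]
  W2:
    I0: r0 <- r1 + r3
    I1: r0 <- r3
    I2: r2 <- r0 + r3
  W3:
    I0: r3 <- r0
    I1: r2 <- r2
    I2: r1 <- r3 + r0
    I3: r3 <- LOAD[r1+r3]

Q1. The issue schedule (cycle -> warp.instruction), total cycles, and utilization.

cycle 0: W0.I0
cycle 1: W1.I0
cycle 2: W2.I0
cycle 3: W3.I0
cycle 4: W0.I1
cycle 5: W1.I1
cycle 6: W2.I1
cycle 7: W3.I1
cycle 8: W0.I2
cycle 9: W1.I2
cycle 10: W2.I2
cycle 11: W3.I2
cycle 12: W0.I3
cycle 13: W3.I3
cycle 14: W0.I4
cycle 15: idle
cycle 16: idle
cycle 17: idle
cycle 18: W0.I5
cycle 19: idle
cycle 20: idle
cycle 21: idle
cycle 22: idle
cycle 23: idle
cycle 24: W0.I6

Answer: 25 cycles, utilization 17/25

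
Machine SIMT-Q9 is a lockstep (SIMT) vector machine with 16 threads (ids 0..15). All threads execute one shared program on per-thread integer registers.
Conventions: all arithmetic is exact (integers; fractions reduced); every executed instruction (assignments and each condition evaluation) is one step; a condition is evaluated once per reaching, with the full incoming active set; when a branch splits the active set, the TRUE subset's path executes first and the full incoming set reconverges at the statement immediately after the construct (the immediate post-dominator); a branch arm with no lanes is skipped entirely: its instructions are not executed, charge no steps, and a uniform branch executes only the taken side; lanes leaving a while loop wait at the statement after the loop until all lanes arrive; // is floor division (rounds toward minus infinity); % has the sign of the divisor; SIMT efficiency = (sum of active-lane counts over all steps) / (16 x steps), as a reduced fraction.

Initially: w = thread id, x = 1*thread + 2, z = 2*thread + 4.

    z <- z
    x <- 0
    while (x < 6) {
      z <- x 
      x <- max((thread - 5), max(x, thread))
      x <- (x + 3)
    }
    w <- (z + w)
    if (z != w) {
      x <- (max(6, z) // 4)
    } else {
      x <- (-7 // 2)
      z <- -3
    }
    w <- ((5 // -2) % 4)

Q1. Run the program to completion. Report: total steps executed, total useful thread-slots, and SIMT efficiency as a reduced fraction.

Answer: 17 steps, 189 useful, 189/272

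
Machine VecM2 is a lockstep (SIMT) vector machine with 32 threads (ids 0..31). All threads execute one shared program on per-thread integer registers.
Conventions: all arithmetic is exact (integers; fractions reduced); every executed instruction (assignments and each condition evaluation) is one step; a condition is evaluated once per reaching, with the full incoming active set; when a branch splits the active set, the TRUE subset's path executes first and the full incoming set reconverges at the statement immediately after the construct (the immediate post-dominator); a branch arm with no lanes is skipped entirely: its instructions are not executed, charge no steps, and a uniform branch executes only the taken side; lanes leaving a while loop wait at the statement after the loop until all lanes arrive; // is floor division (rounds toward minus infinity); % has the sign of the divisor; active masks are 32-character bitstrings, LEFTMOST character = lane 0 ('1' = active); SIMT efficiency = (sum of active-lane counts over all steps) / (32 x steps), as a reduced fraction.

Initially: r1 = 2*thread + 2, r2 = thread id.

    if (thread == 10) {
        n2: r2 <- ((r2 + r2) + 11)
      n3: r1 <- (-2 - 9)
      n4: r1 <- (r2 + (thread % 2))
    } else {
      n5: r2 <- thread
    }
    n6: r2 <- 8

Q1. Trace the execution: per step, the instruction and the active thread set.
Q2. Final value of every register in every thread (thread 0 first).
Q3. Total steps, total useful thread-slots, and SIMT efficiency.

step 0: eval (thread == 10)          11111111111111111111111111111111
step 1: r2 <- ((r2 + r2) + 11)       00000000001000000000000000000000
step 2: r1 <- (-2 - 9)               00000000001000000000000000000000
step 3: r1 <- (r2 + (thread % 2))    00000000001000000000000000000000
step 4: r2 <- thread                 11111111110111111111111111111111
step 5: r2 <- 8                      11111111111111111111111111111111

Answer: 6 steps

r1: 2,4,6,8,10,12,14,16,18,20,31,24,26,28,30,32,34,36,38,40,42,44,46,48,50,52,54,56,58,60,62,64
r2: 8,8,8,8,8,8,8,8,8,8,8,8,8,8,8,8,8,8,8,8,8,8,8,8,8,8,8,8,8,8,8,8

steps = 6; useful = 98; efficiency = 98/192 = 49/96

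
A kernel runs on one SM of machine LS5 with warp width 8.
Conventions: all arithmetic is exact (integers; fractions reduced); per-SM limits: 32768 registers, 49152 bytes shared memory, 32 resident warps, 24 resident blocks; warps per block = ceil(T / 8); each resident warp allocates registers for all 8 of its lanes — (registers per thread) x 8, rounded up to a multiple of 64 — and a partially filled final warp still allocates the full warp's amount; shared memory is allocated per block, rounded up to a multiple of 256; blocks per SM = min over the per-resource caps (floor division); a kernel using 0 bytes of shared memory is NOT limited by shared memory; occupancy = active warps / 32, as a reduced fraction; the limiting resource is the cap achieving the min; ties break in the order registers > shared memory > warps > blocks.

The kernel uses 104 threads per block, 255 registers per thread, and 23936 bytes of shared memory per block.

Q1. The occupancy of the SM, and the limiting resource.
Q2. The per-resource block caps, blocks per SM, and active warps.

Answer: occupancy 13/32, limited by registers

registers: 1 block
shared memory: 2 blocks
warps: 2 blocks
blocks: 24 blocks

Answer: 1 block, 13 active warps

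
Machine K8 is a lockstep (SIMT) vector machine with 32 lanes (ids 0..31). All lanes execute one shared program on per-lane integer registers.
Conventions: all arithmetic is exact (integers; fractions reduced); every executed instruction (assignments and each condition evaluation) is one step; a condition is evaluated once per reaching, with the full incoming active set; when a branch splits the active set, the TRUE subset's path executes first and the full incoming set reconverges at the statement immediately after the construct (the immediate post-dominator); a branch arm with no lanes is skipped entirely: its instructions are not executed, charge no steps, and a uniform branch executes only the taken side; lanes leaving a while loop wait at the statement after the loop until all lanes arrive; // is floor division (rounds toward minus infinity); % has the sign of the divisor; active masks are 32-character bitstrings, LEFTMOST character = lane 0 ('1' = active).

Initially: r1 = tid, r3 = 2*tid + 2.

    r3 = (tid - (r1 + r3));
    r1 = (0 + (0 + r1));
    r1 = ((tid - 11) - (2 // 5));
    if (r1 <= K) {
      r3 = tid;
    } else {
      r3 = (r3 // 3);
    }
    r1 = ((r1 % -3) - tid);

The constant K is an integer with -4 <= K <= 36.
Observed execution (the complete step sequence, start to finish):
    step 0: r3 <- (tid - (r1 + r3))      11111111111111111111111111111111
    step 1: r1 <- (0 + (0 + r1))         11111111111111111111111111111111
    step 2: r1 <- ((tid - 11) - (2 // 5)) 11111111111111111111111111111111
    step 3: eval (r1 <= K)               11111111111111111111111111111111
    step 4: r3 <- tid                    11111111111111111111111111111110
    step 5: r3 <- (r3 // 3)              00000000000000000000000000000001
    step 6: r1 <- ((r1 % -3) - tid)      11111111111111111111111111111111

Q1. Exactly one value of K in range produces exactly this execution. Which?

Answer: K = 19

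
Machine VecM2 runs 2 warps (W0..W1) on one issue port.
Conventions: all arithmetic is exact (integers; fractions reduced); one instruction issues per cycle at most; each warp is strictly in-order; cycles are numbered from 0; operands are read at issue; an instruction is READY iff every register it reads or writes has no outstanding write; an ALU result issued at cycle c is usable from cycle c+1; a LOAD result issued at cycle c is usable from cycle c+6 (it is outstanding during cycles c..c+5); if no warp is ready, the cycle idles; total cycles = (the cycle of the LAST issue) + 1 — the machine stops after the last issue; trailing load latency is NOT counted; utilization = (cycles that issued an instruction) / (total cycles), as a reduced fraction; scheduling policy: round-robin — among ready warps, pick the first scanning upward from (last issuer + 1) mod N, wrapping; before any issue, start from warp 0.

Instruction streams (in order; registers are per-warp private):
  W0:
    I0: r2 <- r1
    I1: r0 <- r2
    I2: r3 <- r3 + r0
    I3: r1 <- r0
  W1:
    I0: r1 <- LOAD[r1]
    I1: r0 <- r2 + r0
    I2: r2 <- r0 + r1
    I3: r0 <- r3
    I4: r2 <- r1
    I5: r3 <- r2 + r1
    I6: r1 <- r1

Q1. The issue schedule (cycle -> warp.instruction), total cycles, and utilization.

cycle 0: W0.I0
cycle 1: W1.I0
cycle 2: W0.I1
cycle 3: W1.I1
cycle 4: W0.I2
cycle 5: W0.I3
cycle 6: idle
cycle 7: W1.I2
cycle 8: W1.I3
cycle 9: W1.I4
cycle 10: W1.I5
cycle 11: W1.I6

Answer: 12 cycles, utilization 11/12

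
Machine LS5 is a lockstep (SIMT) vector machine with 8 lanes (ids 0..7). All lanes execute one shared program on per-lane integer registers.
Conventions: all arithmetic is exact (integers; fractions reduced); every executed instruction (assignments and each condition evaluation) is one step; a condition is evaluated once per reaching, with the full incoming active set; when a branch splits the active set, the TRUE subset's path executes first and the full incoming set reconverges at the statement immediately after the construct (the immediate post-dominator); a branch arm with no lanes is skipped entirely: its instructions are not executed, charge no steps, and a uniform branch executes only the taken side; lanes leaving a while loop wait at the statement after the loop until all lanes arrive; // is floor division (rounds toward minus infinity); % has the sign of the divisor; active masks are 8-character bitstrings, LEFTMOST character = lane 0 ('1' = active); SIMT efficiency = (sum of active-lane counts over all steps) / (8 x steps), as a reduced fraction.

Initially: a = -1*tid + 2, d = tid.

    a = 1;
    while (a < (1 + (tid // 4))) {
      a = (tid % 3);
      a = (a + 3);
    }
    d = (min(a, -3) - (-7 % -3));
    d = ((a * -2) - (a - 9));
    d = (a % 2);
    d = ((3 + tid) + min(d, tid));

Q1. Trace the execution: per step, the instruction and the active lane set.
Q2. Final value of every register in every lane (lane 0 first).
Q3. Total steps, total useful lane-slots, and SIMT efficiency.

step 0: a <- 1                       11111111
step 1: eval (a < (1 + (tid // 4)))  11111111
step 2: a <- (tid % 3)               00001111
step 3: a <- (a + 3)                 00001111
step 4: eval (a < (1 + (tid // 4)))  00001111
step 5: d <- (min(a, -3) - (-7 % -3)) 11111111
step 6: d <- ((a * -2) - (a - 9))    11111111
step 7: d <- (a % 2)                 11111111
step 8: d <- ((3 + tid) + min(d, tid)) 11111111

Answer: 9 steps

a: 1,1,1,1,4,5,3,4
d: 3,5,6,7,7,9,10,10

steps = 9; useful = 60; efficiency = 60/72 = 5/6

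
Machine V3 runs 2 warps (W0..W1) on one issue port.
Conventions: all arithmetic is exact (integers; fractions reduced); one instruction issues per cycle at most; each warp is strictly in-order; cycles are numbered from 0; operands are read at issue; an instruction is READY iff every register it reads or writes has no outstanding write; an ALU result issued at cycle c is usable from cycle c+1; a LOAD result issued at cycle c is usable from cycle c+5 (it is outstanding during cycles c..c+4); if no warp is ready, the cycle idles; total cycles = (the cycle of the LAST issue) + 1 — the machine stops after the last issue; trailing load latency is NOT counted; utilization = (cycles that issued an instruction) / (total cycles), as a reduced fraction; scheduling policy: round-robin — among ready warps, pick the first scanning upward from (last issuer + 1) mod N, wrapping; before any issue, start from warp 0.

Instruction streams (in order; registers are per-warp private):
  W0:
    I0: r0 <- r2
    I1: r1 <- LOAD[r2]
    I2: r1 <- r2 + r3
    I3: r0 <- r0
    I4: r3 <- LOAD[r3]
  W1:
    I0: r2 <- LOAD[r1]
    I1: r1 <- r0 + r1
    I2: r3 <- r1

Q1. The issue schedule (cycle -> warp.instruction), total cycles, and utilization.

cycle 0: W0.I0
cycle 1: W1.I0
cycle 2: W0.I1
cycle 3: W1.I1
cycle 4: W1.I2
cycle 5: idle
cycle 6: idle
cycle 7: W0.I2
cycle 8: W0.I3
cycle 9: W0.I4

Answer: 10 cycles, utilization 4/5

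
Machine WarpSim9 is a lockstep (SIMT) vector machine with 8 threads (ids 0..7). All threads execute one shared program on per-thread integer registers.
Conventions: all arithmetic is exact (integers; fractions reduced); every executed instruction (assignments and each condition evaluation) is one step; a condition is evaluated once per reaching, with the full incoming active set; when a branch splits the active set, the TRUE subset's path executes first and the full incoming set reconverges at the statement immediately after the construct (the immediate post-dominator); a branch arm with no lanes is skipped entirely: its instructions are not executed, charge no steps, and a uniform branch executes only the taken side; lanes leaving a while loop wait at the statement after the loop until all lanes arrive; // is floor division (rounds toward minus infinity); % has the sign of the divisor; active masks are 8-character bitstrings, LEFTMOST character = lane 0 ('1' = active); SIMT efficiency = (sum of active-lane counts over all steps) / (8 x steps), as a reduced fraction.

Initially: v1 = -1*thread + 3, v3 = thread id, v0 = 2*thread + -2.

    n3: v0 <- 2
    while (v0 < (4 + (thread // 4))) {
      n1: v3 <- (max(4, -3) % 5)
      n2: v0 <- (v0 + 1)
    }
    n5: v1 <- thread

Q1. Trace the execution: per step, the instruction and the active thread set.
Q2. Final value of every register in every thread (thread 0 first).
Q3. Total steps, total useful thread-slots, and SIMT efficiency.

step 0: v0 <- 2                      11111111
step 1: eval (v0 < (4 + (thread // 4))) 11111111
step 2: v3 <- (max(4, -3) % 5)       11111111
step 3: v0 <- (v0 + 1)               11111111
step 4: eval (v0 < (4 + (thread // 4))) 11111111
step 5: v3 <- (max(4, -3) % 5)       11111111
step 6: v0 <- (v0 + 1)               11111111
step 7: eval (v0 < (4 + (thread // 4))) 11111111
step 8: v3 <- (max(4, -3) % 5)       00001111
step 9: v0 <- (v0 + 1)               00001111
step 10: eval (v0 < (4 + (thread // 4))) 00001111
step 11: v1 <- thread                 11111111

Answer: 12 steps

v1: 0,1,2,3,4,5,6,7
v3: 4,4,4,4,4,4,4,4
v0: 4,4,4,4,5,5,5,5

steps = 12; useful = 84; efficiency = 84/96 = 7/8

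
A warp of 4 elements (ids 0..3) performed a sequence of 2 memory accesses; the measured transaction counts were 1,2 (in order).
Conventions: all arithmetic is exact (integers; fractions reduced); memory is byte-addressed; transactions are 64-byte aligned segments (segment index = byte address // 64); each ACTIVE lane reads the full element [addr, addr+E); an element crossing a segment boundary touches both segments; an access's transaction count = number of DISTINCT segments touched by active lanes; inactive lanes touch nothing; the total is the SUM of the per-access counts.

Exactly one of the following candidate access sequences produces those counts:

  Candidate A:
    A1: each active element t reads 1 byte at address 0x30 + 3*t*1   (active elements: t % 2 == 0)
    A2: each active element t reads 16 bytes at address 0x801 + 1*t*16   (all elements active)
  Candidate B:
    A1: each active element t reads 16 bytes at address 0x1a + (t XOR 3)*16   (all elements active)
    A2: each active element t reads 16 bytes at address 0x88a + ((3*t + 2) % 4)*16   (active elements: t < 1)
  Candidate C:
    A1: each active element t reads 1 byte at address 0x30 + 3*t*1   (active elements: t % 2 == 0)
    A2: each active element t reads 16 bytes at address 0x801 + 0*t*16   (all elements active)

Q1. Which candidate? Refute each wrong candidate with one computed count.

B: A1 gives 2 transactions, not 1
C: A2 gives 1 transaction, not 2
A: all counts match (1,2)

Answer: A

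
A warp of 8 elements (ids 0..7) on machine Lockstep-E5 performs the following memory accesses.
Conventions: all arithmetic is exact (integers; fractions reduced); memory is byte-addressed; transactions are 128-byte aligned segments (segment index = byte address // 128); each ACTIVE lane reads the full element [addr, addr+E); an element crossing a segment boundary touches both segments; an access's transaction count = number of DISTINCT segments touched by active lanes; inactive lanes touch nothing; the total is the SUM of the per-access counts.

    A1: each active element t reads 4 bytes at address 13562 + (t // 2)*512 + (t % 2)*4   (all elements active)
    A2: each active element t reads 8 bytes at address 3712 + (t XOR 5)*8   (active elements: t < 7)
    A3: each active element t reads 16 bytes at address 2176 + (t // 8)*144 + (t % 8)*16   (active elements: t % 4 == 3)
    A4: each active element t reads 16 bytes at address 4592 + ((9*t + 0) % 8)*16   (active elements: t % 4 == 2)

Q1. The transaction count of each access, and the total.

A1: 8 transactions
A2: 1 transaction
A3: 1 transaction
A4: 1 transaction

Answer: 8,1,1,1; total 11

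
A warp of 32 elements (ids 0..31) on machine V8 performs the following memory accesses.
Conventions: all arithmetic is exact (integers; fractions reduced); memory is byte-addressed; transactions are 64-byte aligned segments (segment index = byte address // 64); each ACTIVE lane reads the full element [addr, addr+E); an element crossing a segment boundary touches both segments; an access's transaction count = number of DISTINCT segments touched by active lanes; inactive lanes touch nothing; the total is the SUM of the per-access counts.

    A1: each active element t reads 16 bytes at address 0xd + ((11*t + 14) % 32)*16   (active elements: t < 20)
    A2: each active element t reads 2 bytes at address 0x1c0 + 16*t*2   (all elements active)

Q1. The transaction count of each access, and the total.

A1: 8 transactions
A2: 16 transactions

Answer: 8,16; total 24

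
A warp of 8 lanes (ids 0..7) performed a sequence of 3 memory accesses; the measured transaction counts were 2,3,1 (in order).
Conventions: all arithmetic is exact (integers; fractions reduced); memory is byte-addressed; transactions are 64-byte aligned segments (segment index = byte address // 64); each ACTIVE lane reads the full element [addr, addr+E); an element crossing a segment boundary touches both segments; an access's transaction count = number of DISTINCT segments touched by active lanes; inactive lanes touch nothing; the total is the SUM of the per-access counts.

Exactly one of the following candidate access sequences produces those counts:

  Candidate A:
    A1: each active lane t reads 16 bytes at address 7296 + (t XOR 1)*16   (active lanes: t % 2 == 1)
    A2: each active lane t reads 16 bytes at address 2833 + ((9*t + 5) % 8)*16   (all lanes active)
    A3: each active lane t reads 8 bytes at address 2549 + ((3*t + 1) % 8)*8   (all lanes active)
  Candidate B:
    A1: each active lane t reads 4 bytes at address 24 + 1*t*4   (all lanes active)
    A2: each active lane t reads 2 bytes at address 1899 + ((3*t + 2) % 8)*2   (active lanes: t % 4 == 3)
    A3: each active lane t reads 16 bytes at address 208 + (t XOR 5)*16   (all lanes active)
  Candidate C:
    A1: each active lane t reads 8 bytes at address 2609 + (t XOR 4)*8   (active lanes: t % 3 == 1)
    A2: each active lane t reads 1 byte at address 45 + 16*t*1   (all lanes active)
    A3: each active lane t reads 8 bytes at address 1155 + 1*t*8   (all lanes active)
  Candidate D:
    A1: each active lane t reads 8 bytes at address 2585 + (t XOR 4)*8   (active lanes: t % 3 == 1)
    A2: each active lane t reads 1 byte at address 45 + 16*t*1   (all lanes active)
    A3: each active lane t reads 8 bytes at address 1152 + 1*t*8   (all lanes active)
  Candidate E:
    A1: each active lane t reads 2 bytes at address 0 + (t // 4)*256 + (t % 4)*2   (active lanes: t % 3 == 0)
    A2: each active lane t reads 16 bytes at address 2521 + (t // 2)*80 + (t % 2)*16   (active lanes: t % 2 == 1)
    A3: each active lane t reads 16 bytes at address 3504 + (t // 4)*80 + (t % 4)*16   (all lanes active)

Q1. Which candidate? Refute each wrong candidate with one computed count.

A: A3 gives 2 transactions, not 1
B: A1 gives 1 transaction, not 2
C: A3 gives 2 transactions, not 1
E: A2 gives 5 transactions, not 3
D: all counts match (2,3,1)

Answer: D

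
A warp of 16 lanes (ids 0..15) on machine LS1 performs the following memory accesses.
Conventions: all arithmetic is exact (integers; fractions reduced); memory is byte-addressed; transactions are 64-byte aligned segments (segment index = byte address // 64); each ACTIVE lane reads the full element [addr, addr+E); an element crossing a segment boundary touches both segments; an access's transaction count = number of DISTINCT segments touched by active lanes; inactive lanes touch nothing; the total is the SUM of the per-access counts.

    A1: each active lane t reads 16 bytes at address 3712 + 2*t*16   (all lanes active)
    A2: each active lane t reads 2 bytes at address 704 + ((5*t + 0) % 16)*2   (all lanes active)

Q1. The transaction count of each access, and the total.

A1: 8 transactions
A2: 1 transaction

Answer: 8,1; total 9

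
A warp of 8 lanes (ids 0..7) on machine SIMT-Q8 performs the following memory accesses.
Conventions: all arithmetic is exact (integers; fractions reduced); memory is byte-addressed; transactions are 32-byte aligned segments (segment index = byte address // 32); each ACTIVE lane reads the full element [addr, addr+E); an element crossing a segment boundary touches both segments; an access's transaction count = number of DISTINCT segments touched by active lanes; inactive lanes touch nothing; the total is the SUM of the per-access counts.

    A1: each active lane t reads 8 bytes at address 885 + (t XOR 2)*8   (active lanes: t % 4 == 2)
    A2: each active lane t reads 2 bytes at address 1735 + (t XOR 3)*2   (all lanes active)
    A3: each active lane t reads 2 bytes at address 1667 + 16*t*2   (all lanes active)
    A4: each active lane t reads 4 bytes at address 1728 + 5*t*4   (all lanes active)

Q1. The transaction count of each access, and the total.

A1: 2 transactions
A2: 1 transaction
A3: 8 transactions
A4: 5 transactions

Answer: 2,1,8,5; total 16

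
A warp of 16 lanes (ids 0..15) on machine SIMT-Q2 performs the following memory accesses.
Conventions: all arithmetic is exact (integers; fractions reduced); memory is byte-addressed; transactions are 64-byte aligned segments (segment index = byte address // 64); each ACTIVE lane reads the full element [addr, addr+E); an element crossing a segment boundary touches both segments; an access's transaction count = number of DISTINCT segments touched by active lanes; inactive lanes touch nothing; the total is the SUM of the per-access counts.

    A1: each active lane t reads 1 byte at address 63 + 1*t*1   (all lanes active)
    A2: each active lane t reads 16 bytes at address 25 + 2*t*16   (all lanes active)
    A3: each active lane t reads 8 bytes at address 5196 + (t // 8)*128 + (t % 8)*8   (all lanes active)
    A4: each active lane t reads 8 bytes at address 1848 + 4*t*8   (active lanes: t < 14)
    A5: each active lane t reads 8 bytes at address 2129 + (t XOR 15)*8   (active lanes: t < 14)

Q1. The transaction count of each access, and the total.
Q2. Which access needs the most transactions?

A1: 2 transactions
A2: 9 transactions
A3: 4 transactions
A4: 8 transactions
A5: 3 transactions

Answer: 2,9,4,8,3; total 26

Answer: A2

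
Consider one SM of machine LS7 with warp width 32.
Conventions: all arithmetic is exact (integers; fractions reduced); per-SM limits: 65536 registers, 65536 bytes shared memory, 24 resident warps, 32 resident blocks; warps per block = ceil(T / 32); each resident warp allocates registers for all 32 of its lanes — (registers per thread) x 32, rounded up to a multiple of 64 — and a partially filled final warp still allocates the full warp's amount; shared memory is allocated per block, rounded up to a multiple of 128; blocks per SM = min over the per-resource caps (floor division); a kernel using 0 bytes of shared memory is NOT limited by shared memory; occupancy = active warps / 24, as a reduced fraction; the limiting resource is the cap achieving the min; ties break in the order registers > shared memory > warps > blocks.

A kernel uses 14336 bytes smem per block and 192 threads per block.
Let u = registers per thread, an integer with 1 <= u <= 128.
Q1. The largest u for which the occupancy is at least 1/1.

Answer: u = 84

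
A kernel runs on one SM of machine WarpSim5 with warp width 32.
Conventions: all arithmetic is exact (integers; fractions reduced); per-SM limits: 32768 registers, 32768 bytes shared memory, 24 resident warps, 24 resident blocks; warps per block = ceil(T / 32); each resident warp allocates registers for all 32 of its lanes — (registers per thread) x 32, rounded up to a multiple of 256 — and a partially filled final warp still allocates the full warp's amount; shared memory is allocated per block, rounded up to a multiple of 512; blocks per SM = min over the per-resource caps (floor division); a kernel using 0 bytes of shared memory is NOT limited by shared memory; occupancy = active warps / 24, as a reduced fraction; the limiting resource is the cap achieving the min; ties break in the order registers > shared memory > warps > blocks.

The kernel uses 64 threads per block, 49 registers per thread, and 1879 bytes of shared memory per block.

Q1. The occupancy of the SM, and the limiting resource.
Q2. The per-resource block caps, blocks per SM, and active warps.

Answer: occupancy 3/4, limited by registers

registers: 9 blocks
shared memory: 16 blocks
warps: 12 blocks
blocks: 24 blocks

Answer: 9 blocks, 18 active warps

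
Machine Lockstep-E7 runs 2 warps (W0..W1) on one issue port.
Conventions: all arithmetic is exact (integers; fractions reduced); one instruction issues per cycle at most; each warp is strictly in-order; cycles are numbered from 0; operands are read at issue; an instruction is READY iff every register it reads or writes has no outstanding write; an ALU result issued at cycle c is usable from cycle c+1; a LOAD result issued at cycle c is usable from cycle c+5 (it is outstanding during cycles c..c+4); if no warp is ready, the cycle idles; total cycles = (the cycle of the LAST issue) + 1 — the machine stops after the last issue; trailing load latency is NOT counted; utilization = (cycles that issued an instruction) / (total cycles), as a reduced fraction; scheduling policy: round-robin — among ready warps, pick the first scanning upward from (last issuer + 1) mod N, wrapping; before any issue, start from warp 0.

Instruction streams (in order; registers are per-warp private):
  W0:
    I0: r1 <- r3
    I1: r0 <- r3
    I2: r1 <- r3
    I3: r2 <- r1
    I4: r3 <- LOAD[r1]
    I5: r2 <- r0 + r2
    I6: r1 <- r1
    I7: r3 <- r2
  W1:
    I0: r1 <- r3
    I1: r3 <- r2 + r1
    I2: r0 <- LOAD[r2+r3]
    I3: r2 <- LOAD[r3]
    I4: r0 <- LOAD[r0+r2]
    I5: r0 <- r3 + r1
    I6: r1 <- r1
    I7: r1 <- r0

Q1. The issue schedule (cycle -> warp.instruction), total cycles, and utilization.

cycle 0: W0.I0
cycle 1: W1.I0
cycle 2: W0.I1
cycle 3: W1.I1
cycle 4: W0.I2
cycle 5: W1.I2
cycle 6: W0.I3
cycle 7: W1.I3
cycle 8: W0.I4
cycle 9: W0.I5
cycle 10: W0.I6
cycle 11: idle
cycle 12: W1.I4
cycle 13: W0.I7
cycle 14: idle
cycle 15: idle
cycle 16: idle
cycle 17: W1.I5
cycle 18: W1.I6
cycle 19: W1.I7

Answer: 20 cycles, utilization 4/5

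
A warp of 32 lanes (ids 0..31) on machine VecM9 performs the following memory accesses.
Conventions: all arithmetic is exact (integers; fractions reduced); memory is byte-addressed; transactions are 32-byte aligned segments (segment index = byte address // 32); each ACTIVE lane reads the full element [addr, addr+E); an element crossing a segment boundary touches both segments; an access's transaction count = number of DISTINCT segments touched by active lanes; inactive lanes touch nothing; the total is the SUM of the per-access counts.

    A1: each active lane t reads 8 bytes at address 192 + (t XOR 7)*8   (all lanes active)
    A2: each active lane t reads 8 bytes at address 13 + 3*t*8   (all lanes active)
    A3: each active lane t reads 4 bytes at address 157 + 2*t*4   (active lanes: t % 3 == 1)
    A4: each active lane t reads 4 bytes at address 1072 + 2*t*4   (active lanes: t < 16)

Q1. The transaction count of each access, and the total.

A1: 8 transactions
A2: 24 transactions
A3: 8 transactions
A4: 5 transactions

Answer: 8,24,8,5; total 45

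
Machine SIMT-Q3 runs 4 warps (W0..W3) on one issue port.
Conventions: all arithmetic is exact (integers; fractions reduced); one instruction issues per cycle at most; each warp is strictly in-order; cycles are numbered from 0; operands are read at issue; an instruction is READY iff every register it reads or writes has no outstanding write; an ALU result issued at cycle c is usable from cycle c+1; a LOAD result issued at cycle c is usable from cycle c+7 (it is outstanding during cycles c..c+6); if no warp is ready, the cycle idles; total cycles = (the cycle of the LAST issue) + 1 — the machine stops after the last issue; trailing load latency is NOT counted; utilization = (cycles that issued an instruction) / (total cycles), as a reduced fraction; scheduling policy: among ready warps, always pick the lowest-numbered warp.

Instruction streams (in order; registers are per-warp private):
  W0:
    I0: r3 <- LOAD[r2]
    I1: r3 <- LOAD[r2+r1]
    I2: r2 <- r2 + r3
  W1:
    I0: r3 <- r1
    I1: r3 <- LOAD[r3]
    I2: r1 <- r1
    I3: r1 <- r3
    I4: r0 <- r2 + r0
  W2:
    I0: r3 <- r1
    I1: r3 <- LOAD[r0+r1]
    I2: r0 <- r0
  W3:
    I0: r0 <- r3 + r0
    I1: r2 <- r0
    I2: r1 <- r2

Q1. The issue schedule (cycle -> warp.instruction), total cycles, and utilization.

cycle 0: W0.I0
cycle 1: W1.I0
cycle 2: W1.I1
cycle 3: W1.I2
cycle 4: W2.I0
cycle 5: W2.I1
cycle 6: W2.I2
cycle 7: W0.I1
cycle 8: W3.I0
cycle 9: W1.I3
cycle 10: W1.I4
cycle 11: W3.I1
cycle 12: W3.I2
cycle 13: idle
cycle 14: W0.I2

Answer: 15 cycles, utilization 14/15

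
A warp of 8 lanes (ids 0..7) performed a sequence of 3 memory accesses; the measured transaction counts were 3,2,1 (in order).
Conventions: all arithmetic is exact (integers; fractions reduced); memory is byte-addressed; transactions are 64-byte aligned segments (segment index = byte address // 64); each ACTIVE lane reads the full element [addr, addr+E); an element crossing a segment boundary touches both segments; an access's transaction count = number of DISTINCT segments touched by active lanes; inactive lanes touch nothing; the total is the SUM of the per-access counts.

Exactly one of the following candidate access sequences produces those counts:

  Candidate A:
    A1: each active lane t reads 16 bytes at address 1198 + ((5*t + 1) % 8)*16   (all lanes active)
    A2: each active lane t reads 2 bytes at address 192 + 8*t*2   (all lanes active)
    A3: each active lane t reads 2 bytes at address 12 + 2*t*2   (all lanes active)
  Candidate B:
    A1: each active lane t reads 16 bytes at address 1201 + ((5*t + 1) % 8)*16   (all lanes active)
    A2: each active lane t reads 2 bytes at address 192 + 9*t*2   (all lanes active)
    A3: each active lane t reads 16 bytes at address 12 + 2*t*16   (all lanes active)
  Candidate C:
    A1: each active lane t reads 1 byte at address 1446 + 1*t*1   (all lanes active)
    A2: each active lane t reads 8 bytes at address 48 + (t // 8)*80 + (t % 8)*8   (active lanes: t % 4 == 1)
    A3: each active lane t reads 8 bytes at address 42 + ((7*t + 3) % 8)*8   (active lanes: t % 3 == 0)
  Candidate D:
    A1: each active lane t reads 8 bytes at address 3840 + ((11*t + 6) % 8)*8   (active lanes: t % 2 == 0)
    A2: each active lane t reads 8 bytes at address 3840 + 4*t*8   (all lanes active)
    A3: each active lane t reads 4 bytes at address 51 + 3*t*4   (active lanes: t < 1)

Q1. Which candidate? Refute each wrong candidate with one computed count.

B: A3 gives 4 transactions, not 1
C: A1 gives 1 transaction, not 3
D: A1 gives 1 transaction, not 3
A: all counts match (3,2,1)

Answer: A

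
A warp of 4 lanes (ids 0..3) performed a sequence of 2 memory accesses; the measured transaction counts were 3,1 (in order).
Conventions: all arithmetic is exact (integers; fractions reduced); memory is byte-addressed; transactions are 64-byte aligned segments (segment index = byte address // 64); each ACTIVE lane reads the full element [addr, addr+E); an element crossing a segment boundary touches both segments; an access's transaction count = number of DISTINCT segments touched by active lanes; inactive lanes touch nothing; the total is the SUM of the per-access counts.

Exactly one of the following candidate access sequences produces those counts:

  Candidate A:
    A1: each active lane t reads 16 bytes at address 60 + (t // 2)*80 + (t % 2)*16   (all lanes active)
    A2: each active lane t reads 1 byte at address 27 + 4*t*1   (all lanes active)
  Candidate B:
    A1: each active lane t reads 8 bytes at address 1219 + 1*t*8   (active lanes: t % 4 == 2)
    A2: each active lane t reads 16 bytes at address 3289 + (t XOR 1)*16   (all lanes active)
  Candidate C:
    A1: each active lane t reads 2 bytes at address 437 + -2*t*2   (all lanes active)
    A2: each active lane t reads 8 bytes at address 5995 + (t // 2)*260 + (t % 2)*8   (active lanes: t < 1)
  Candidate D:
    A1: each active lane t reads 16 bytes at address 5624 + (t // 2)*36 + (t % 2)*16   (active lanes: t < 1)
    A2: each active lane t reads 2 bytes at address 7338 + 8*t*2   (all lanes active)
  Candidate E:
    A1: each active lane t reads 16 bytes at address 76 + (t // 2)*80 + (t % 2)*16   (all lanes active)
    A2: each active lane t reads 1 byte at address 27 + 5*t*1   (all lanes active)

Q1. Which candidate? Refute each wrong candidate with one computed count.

B: A1 gives 1 transaction, not 3
C: A1 gives 1 transaction, not 3
D: A1 gives 2 transactions, not 3
E: A1 gives 2 transactions, not 3
A: all counts match (3,1)

Answer: A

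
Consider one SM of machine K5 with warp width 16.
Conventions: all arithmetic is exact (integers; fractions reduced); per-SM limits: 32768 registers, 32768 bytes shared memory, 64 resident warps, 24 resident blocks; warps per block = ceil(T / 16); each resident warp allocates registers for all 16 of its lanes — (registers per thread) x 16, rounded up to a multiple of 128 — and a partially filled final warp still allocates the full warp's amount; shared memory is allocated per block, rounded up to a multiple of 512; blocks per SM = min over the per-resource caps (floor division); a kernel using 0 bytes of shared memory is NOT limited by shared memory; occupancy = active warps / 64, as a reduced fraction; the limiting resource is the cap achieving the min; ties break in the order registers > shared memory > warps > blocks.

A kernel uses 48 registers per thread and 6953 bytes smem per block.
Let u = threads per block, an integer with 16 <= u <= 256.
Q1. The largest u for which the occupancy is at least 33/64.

Answer: u = 224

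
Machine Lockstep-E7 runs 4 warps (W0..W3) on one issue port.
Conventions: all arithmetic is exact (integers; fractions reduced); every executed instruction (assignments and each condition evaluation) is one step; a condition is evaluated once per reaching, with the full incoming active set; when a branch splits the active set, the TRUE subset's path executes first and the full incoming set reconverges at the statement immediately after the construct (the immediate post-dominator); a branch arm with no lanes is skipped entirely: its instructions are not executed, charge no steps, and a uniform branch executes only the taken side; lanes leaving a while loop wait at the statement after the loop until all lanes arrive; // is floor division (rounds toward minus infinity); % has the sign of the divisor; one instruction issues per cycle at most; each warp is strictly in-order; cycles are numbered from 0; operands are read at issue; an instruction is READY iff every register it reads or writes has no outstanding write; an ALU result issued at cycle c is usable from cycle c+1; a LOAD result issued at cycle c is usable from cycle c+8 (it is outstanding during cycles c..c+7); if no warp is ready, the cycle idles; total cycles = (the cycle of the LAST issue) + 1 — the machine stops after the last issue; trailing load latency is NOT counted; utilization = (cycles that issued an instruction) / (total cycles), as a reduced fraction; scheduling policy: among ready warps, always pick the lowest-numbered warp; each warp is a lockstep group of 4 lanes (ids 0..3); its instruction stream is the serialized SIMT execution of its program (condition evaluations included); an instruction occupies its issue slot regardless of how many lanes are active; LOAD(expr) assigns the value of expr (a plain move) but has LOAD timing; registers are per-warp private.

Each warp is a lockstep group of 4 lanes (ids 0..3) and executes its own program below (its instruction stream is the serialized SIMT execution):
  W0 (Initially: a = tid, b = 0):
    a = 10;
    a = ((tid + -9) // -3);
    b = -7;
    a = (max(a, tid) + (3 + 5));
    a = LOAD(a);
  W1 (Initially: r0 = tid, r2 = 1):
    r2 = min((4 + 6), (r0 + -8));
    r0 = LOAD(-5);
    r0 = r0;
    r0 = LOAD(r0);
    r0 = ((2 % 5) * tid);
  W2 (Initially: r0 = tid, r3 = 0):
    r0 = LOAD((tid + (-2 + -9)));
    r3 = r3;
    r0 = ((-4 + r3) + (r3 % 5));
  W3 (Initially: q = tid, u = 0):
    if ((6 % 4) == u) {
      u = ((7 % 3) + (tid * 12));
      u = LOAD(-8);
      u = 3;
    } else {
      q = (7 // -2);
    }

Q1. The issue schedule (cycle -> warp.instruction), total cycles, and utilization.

cycle 0: W0.I0
cycle 1: W0.I1
cycle 2: W0.I2
cycle 3: W0.I3
cycle 4: W0.I4
cycle 5: W1.I0
cycle 6: W1.I1
cycle 7: W2.I0
cycle 8: W2.I1
cycle 9: W3.I0
cycle 10: W3.I1
cycle 11: idle
cycle 12: idle
cycle 13: idle
cycle 14: W1.I2
cycle 15: W1.I3
cycle 16: W2.I2
cycle 17: idle
cycle 18: idle
cycle 19: idle
cycle 20: idle
cycle 21: idle
cycle 22: idle
cycle 23: W1.I4

Answer: 24 cycles, utilization 5/8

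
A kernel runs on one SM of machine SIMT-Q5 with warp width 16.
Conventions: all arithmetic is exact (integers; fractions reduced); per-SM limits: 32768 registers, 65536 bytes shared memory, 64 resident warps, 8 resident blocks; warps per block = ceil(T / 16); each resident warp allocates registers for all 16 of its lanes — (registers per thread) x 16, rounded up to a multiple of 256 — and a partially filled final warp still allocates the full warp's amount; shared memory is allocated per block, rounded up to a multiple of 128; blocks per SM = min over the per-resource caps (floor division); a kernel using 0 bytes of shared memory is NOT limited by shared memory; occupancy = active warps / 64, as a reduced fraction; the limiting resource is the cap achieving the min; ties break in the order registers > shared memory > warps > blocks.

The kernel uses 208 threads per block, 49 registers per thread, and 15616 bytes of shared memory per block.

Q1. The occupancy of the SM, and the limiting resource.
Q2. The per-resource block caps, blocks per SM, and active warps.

Answer: occupancy 13/32, limited by registers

registers: 2 blocks
shared memory: 4 blocks
warps: 4 blocks
blocks: 8 blocks

Answer: 2 blocks, 26 active warps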